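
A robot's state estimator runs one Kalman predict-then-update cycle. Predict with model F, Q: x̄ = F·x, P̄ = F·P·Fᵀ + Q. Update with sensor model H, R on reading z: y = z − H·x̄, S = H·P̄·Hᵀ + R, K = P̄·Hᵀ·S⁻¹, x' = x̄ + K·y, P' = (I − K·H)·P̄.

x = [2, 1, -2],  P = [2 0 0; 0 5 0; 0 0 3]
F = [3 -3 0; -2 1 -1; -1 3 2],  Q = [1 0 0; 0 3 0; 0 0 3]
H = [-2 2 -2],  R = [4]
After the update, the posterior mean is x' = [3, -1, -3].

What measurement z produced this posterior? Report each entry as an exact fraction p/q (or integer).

z = [-2]

x̄ = F·x = [3, -1, -3]
P̄ = F·P·Fᵀ + Q = [64 -27 -51; -27 19 13; -51 13 62]
S = H·P̄·Hᵀ + R = [288]
K = P̄·Hᵀ·S⁻¹ = [-5/18; 11/48; 1/72]
x' − x̄ = [0, 0, 0] = K·y
y = (KᵀK)⁻¹·Kᵀ·(x' − x̄) = [0]
z = y + H·x̄ = [0] + [-2] = [-2]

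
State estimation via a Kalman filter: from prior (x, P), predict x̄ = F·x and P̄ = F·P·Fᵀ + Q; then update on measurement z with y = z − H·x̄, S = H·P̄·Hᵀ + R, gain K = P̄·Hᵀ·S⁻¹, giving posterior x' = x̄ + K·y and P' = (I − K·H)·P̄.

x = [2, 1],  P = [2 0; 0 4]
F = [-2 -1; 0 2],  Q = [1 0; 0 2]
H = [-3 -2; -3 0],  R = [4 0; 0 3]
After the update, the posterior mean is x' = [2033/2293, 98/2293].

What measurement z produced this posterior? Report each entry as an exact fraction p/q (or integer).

z = [-3, -3]

x̄ = F·x = [-5, 2]
P̄ = F·P·Fᵀ + Q = [13 -8; -8 18]
S = H·P̄·Hᵀ + R = [97 69; 69 120]
K = P̄·Hᵀ·S⁻¹ = [-23/2293 -732/2293; -1032/2293 1052/2293]
x' − x̄ = [13498/2293, -4488/2293] = K·y
y = (KᵀK)⁻¹·Kᵀ·(x' − x̄) = [-14, -18]
z = y + H·x̄ = [-14, -18] + [11, 15] = [-3, -3]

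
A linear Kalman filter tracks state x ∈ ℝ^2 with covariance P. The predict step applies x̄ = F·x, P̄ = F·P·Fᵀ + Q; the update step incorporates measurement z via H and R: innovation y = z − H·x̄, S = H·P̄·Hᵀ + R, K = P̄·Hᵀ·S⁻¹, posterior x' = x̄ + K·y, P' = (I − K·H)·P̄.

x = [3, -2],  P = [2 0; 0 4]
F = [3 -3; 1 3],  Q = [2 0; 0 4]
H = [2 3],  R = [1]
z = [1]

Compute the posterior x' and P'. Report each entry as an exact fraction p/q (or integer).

x̄ = F·x = [15, -3]
P̄ = F·P·Fᵀ + Q = [56 -30; -30 42]
y = z − H·x̄ = [-20]
S = H·P̄·Hᵀ + R = [243]
K = P̄·Hᵀ·S⁻¹ = [22/243; 22/81]
x' = x̄ + K·y = [3205/243, -683/81]
P' = (I − K·H)·P̄ = [13124/243 -2914/81; -2914/81 650/27]

x' = [3205/243, -683/81]
P' = [13124/243 -2914/81; -2914/81 650/27]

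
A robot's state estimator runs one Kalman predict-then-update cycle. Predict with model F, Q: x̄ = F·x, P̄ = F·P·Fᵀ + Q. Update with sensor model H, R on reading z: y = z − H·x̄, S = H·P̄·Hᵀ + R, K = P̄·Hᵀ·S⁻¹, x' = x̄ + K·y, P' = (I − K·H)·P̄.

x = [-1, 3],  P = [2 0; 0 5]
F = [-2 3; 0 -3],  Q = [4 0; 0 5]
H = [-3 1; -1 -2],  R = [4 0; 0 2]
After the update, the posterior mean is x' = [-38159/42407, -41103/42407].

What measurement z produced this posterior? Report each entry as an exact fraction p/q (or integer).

x̄ = F·x = [11, -9]
P̄ = F·P·Fᵀ + Q = [57 -45; -45 50]
S = H·P̄·Hᵀ + R = [837 -154; -154 79]
K = P̄·Hᵀ·S⁻¹ = [-11982/42407 -5643/42407; 6145/42407 -17545/42407]
x' − x̄ = [-504636/42407, 340560/42407] = K·y
y = (KᵀK)⁻¹·Kᵀ·(x' − x̄) = [44, -4]
z = y + H·x̄ = [44, -4] + [-42, 7] = [2, 3]

z = [2, 3]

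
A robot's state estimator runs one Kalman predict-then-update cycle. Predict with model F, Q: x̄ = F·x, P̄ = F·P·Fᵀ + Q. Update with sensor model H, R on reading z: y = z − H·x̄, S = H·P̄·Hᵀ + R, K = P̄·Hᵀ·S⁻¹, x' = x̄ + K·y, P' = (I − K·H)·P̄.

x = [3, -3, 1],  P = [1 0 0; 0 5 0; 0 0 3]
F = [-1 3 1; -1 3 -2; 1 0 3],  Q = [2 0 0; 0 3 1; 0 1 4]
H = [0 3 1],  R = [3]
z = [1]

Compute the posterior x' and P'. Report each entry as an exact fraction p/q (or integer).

x̄ = F·x = [-11, -14, 6]
P̄ = F·P·Fᵀ + Q = [51 40 8; 40 61 -18; 8 -18 32]
y = z − H·x̄ = [37]
S = H·P̄·Hᵀ + R = [476]
K = P̄·Hᵀ·S⁻¹ = [32/119; 165/476; -11/238]
x' = x̄ + K·y = [-125/119, -559/476, 1021/238]
P' = (I − K·H)·P̄ = [1973/119 -520/119 1656/119; -520/119 1811/476 -2469/238; 1656/119 -2469/238 3687/119]

x' = [-125/119, -559/476, 1021/238]
P' = [1973/119 -520/119 1656/119; -520/119 1811/476 -2469/238; 1656/119 -2469/238 3687/119]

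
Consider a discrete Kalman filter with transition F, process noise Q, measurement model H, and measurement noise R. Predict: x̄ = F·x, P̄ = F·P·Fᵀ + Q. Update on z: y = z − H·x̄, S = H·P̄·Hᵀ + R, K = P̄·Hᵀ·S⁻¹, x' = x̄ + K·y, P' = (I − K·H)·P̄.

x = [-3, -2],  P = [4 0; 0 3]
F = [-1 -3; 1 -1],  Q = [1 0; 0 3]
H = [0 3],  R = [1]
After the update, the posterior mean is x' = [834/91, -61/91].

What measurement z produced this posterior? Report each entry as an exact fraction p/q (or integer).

z = [-2]

x̄ = F·x = [9, -1]
P̄ = F·P·Fᵀ + Q = [32 5; 5 10]
S = H·P̄·Hᵀ + R = [91]
K = P̄·Hᵀ·S⁻¹ = [15/91; 30/91]
x' − x̄ = [15/91, 30/91] = K·y
y = (KᵀK)⁻¹·Kᵀ·(x' − x̄) = [1]
z = y + H·x̄ = [1] + [-3] = [-2]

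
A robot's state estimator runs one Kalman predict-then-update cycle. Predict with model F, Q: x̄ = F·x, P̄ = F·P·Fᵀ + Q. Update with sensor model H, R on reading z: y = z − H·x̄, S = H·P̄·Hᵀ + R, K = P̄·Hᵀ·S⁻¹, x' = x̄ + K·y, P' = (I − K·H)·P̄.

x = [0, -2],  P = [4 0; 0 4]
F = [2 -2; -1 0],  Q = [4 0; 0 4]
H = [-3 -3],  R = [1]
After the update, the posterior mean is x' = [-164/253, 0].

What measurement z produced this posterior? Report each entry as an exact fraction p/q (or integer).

z = [2]

x̄ = F·x = [4, 0]
P̄ = F·P·Fᵀ + Q = [36 -8; -8 8]
S = H·P̄·Hᵀ + R = [253]
K = P̄·Hᵀ·S⁻¹ = [-84/253; 0]
x' − x̄ = [-1176/253, 0] = K·y
y = (KᵀK)⁻¹·Kᵀ·(x' − x̄) = [14]
z = y + H·x̄ = [14] + [-12] = [2]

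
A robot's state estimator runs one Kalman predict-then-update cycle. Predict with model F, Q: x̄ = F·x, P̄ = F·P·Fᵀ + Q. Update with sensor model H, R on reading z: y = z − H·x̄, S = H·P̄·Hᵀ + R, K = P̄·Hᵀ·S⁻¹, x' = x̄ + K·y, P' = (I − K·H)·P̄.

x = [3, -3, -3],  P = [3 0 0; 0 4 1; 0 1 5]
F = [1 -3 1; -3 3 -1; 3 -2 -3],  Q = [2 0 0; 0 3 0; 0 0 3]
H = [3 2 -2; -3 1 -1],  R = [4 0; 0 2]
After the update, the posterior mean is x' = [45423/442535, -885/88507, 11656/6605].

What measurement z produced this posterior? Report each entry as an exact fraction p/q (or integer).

z = [-3, -2]

x̄ = F·x = [9, -15, 24]
P̄ = F·P·Fᵀ + Q = [40 -44 25; -44 65 -43; 25 -43 103]
S = H·P̄·Hᵀ + R = [552 355; 355 1030]
K = P̄·Hᵀ·S⁻¹ = [9711/88507 -97938/442535; 264/88507 20532/88507; -433/1321 -671/6605]
x' − x̄ = [-3937392/442535, 1326720/88507, -146864/6605] = K·y
y = (KᵀK)⁻¹·Kᵀ·(x' − x̄) = [48, 64]
z = y + H·x̄ = [48, 64] + [-51, -66] = [-3, -2]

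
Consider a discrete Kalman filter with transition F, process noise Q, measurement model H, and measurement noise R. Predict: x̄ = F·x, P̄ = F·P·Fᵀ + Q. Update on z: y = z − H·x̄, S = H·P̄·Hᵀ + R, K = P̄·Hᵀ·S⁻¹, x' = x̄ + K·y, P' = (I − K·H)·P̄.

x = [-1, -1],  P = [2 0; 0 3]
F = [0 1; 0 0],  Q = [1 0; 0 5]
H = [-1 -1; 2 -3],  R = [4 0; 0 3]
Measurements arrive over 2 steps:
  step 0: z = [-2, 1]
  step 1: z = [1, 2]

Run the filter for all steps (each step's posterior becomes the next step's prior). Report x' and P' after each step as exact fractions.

step 0: x̄ = F·x = [-1, 0]
step 0: P̄ = F·P·Fᵀ + Q = [4 0; 0 5]
step 0: y = z − H·x̄ = [-3, 3]
step 0: S = H·P̄·Hᵀ + R = [13 7; 7 64]
step 0: K = P̄·Hᵀ·S⁻¹ = [-104/261 44/261; -215/783 -160/783]
step 0: x' = x̄ + K·y = [61/87, 55/261]
step 0: P' = (I − K·H)·P̄ = [92/87 140/261; 140/261 440/783]
step 1: x̄ = F·x = [55/261, 0]
step 1: P̄ = F·P·Fᵀ + Q = [1223/783 0; 0 5]
step 1: y = z − H·x̄ = [316/261, 412/261]
step 1: S = H·P̄·Hᵀ + R = [8270/783 9299/783; 9299/783 42476/783]
step 1: K = P̄·Hᵀ·S⁻¹ = [-31798/112731 13453/112731; -72895/338193 -77555/338193]
step 1: x' = x̄ + K·y = [6493/112731, -210680/338193]
step 1: P' = (I − K·H)·P̄ = [28129/37577 42805/112731; 42805/112731 163165/338193]

step 0: x' = [61/87, 55/261], P' = [92/87 140/261; 140/261 440/783]
step 1: x' = [6493/112731, -210680/338193], P' = [28129/37577 42805/112731; 42805/112731 163165/338193]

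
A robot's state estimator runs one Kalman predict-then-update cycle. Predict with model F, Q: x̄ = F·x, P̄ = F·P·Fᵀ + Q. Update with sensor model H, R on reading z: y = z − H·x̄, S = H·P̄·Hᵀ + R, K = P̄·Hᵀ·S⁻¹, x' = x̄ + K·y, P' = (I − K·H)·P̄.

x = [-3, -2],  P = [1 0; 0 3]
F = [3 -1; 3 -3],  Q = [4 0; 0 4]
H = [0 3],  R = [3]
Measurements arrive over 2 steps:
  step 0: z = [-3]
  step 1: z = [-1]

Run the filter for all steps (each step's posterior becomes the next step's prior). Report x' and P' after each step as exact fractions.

step 0: x' = [-739/121, -123/121], P' = [964/121 18/121; 18/121 40/121]
step 1: x' = [-94986/27709, -1004/2519], P' = [256868/27709 780/2519; 780/2519 76/229]

step 0: x̄ = F·x = [-7, -3]
step 0: P̄ = F·P·Fᵀ + Q = [16 18; 18 40]
step 0: y = z − H·x̄ = [6]
step 0: S = H·P̄·Hᵀ + R = [363]
step 0: K = P̄·Hᵀ·S⁻¹ = [18/121; 40/121]
step 0: x' = x̄ + K·y = [-739/121, -123/121]
step 0: P' = (I − K·H)·P̄ = [964/121 18/121; 18/121 40/121]
step 1: x̄ = F·x = [-2094/121, -168/11]
step 1: P̄ = F·P·Fᵀ + Q = [9092/121 780/11; 780/11 76]
step 1: y = z − H·x̄ = [493/11]
step 1: S = H·P̄·Hᵀ + R = [687]
step 1: K = P̄·Hᵀ·S⁻¹ = [780/2519; 76/229]
step 1: x' = x̄ + K·y = [-94986/27709, -1004/2519]
step 1: P' = (I − K·H)·P̄ = [256868/27709 780/2519; 780/2519 76/229]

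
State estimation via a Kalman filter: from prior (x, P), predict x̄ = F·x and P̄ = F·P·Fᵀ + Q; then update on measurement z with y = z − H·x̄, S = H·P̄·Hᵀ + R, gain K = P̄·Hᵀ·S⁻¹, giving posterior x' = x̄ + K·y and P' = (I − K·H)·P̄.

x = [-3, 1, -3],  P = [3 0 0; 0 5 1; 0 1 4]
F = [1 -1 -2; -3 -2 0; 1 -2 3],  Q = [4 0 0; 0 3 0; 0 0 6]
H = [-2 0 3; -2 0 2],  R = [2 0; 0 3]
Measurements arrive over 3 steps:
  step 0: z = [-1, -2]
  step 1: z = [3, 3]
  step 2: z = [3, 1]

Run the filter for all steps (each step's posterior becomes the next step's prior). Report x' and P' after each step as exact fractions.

step 0: x' = [24/209, 1758/209, -93/209], P' = [6228/1045 367/209 4604/1045; 367/209 10215/209 276/209; 4604/1045 276/209 3582/1045]
step 1: x' = [-6189351/3359861, -28454736/3359861, -900435/3359861], P' = [49252779/6719722 53796982/3359861 18319902/3359861; 53796982/3359861 1242706333/16799305 39874462/3359861; 18319902/3359861 39874462/3359861 14203566/3359861]
step 2: x' = [1773635842646/1008208784941, 11152422255654/1008208784941, 2226375199693/1008208784941], P' = [8006778849131/1008208784941 18960645393498/1008208784941 5953536281792/1008208784941; 18960645393498/1008208784941 85216998035449/1008208784941 14068627405842/1008208784941; 5953536281792/1008208784941 14068627405842/1008208784941 4599241874054/1008208784941]

step 0: x̄ = F·x = [2, 7, -14]
step 0: P̄ = F·P·Fᵀ + Q = [32 5 -10; 5 50 5; -10 5 53]
step 0: y = z − H·x̄ = [45, 30]
step 0: S = H·P̄·Hᵀ + R = [727 546; 546 423]
step 0: K = P̄·Hᵀ·S⁻¹ = [678/1045 -3248/3135; 47/209 -182/627; 769/1045 -2044/3135]
step 0: x' = x̄ + K·y = [24/209, 1758/209, -93/209]
step 0: P' = (I − K·H)·P̄ = [6228/1045 367/209 4604/1045; 367/209 10215/209 276/209; 4604/1045 276/209 3582/1045]
step 1: x̄ = F·x = [-1548/209, -3588/209, -3771/209]
step 1: P̄ = F·P·Fᵀ + Q = [11849/209 23689/209 17473/209; 23689/209 285507/1045 28648/209; 17473/209 28648/209 50552/209]
step 1: y = z − H·x̄ = [804/19, 267/11]
step 1: S = H·P̄·Hᵀ + R = [26646/19 842; 842 5813/11]
step 1: K = P̄·Hᵀ·S⁻¹ = [5706927/6719722 -4204325/3359861; 6014711/3359861 -9281680/3359861; 2985447/3359861 -2744224/3359861]
step 1: x' = x̄ + K·y = [-6189351/3359861, -28454736/3359861, -900435/3359861]
step 1: P' = (I − K·H)·P̄ = [49252779/6719722 53796982/3359861 18319902/3359861; 53796982/3359861 1242706333/16799305 39874462/3359861; 18319902/3359861 39874462/3359861 14203566/3359861]
step 2: x̄ = F·x = [24066255/3359861, 75477525/3359861, 48018816/3359861]
step 2: P̄ = F·P·Fᵀ + Q = [3220456401/33598610 7464176067/33598610 3332909447/33598610; 7464176067/33598610 18714459389/33598610 7313479359/33598610; 3332909447/33598610 7313479359/33598610 5830206559/33598610]
step 2: y = z − H·x̄ = [-85844355/3359861, -44545261/3359861]
step 2: S = H·P̄·Hᵀ + R = [25425968491/33598610 7266985244/16799305; 7266985244/16799305 4820086047/16799305]
step 2: K = P̄·Hᵀ·S⁻¹ = [923525573557/1008208784941 -1368828378226/1008208784941; 2142295715265/1008208784941 -3261345325104/1008208784941; 945326529289/1008208784941 -902862938492/1008208784941]
step 2: x' = x̄ + K·y = [1773635842646/1008208784941, 11152422255654/1008208784941, 2226375199693/1008208784941]
step 2: P' = (I − K·H)·P̄ = [8006778849131/1008208784941 18960645393498/1008208784941 5953536281792/1008208784941; 18960645393498/1008208784941 85216998035449/1008208784941 14068627405842/1008208784941; 5953536281792/1008208784941 14068627405842/1008208784941 4599241874054/1008208784941]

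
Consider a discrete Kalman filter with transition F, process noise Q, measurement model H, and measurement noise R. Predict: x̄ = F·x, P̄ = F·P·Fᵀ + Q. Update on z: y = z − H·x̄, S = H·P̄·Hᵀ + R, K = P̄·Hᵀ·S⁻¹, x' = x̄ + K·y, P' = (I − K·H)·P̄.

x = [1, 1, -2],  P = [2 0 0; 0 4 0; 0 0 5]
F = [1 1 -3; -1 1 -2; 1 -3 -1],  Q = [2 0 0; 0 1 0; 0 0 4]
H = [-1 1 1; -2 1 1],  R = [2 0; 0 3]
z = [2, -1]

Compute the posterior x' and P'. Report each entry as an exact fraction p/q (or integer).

x̄ = F·x = [8, 4, 0]
P̄ = F·P·Fᵀ + Q = [53 32 5; 32 27 -4; 5 -4 47]
y = z − H·x̄ = [6, 11]
S = H·P̄·Hᵀ + R = [47 61; 61 133]
K = P̄·Hᵀ·S⁻¹ = [2081/2530 -2267/2530; 652/1265 -689/1265; 3041/2530 -767/2530]
x' = x̄ + K·y = [7789/2530, 1393/1265, 9809/2530]
P' = (I − K·H)·P̄ = [10963/2530 3371/1265 8383/2530; 3371/1265 11774/1265 -7099/1265; 8383/2530 -7099/1265 28663/2530]

x' = [7789/2530, 1393/1265, 9809/2530]
P' = [10963/2530 3371/1265 8383/2530; 3371/1265 11774/1265 -7099/1265; 8383/2530 -7099/1265 28663/2530]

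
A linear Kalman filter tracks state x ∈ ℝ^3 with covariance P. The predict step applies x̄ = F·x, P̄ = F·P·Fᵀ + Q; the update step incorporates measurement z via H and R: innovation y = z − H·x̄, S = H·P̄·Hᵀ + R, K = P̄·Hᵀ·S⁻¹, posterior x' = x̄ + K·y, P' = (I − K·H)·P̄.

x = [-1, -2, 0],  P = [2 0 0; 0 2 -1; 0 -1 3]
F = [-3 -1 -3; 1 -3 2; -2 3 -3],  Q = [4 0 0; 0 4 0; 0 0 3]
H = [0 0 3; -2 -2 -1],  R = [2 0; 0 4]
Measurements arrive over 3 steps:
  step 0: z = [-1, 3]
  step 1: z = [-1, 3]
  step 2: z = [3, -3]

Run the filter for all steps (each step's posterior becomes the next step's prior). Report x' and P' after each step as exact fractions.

step 0: x' = [-25411/54186, -13/22, -3257/9031], P' = [245417/54186 -85/22 656/9031; -85/22 93/22 -2/11; 656/9031 -2/11 2000/9031]
step 1: x' = [-17471558/207834819, -65224381/69278273, -212798053/623504457], P' = [272075115/69278273 -235700791/69278273 15365888/207834819; -235700791/69278273 804845969/207834819 -38043608/207834819; 15365888/207834819 -38043608/207834819 138248620/623504457]
step 2: x' = [19076943249655/9594726438797, -8146703889817/9594726438797, 9503973870973/9594726438797], P' = [112310616005210/28784179316391 -97295759805512/28784179316391 699905419752/9594726438797; -97295759805512/28784179316391 110917514675012/28784179316391 -1748055236824/9594726438797; 699905419752/9594726438797 -1748055236824/9594726438797 2127042590204/9594726438797]

step 0: x̄ = F·x = [5, 5, -4]
step 0: P̄ = F·P·Fᵀ + Q = [45 -25 39; -25 48 -55; 39 -55 74]
step 0: y = z − H·x̄ = [11, 19]
step 0: S = H·P̄·Hᵀ + R = [668 -126; -126 186]
step 0: K = P̄·Hᵀ·S⁻¹ = [984/9031 -19015/54186; -3/11 -3/22; 3000/9031 -7/9031]
step 0: x' = x̄ + K·y = [-25411/54186, -13/22, -3257/9031]
step 0: P' = (I − K·H)·P̄ = [245417/54186 -85/22 656/9031; -85/22 93/22 -2/11; 656/9031 -2/11 2000/9031]
step 1: x̄ = F·x = [27813/9031, 15781/27093, 13391/54186]
step 1: P̄ = F·P·Fᵀ + Q = [253027/9031 -316717/9031 412827/9031; -316717/9031 1980895/27093 -2341946/27093; 412827/9031 -2341946/27093 6050585/54186]
step 1: y = z − H·x̄ = [-31453/18062, 190943/18062]
step 1: S = H·P̄·Hᵀ + R = [18187879/18062 -1636725/18062; -1636725/18062 1385667/18062]
step 1: K = P̄·Hᵀ·S⁻¹ = [7682944/69278273 -58402958/207834819; -19021804/69278273 -39360896/207834819; 69124310/207834819 -545575/623504457]
step 1: x' = x̄ + K·y = [-17471558/207834819, -65224381/69278273, -212798053/623504457]
step 1: P' = (I − K·H)·P̄ = [272075115/69278273 -235700791/69278273 15365888/207834819; -235700791/69278273 804845969/207834819 -38043608/207834819; 15365888/207834819 -38043608/207834819 138248620/623504457]
step 2: x̄ = F·x = [460885870/207834819, 1283047507/623504457, -10944460/6704349]
step 2: P̄ = F·P·Fᵀ + Q = [5202669308/207834819 -6372052600/207834819 89312114/2234783; -6372052600/207834819 41508332764/623504457 -522409624/6704349; 89312114/2234783 -522409624/6704349 224743758/2234783]
step 2: y = z − H·x̄ = [17648809/2234783, 2443062083/623504457]
step 2: S = H·P̄·Hᵀ + R = [2027163388/2234783 -165284710/2234783; -165284710/2234783 46069565758/623504457]
step 2: K = P̄·Hᵀ·S⁻¹ = [1049858129628/9594726438797 -2677452388221/9594726438797; -2622082855236/9594726438797 -1833278669044/9594726438797; 3190563885306/9594726438797 -7685739015/9594726438797]
step 2: x' = x̄ + K·y = [19076943249655/9594726438797, -8146703889817/9594726438797, 9503973870973/9594726438797]
step 2: P' = (I − K·H)·P̄ = [112310616005210/28784179316391 -97295759805512/28784179316391 699905419752/9594726438797; -97295759805512/28784179316391 110917514675012/28784179316391 -1748055236824/9594726438797; 699905419752/9594726438797 -1748055236824/9594726438797 2127042590204/9594726438797]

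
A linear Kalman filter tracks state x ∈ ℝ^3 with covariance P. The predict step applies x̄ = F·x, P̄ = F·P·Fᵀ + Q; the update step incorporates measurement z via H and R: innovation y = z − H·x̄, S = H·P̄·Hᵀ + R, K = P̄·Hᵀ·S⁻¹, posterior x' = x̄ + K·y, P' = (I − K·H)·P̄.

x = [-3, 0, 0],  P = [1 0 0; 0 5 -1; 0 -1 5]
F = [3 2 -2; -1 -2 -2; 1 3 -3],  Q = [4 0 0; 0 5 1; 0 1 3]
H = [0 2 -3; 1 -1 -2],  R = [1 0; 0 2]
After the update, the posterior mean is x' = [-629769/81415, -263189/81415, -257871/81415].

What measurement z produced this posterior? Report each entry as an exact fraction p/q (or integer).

x̄ = F·x = [-9, 3, -3]
P̄ = F·P·Fᵀ + Q = [61 -3 75; -3 38 0; 75 0 112]
S = H·P̄·Hᵀ + R = [1161 365; 365 255]
K = P̄·Hᵀ·S⁻¹ = [-5503/32566 -15531/162830; 6869/32566 -75341/162830; -6259/32566 -50349/162830]
x' − x̄ = [102966/81415, -507434/81415, -13626/81415] = K·y
y = (KᵀK)⁻¹·Kᵀ·(x' − x̄) = [-12, 8]
z = y + H·x̄ = [-12, 8] + [15, -6] = [3, 2]

z = [3, 2]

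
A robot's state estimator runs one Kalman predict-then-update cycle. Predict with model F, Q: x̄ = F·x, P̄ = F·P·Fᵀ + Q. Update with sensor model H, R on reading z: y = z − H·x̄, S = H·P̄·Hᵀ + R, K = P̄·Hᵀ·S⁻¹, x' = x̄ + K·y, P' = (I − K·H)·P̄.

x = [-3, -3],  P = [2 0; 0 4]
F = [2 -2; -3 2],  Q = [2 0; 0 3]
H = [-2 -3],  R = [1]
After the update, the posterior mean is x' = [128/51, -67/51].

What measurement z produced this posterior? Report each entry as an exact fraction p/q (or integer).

x̄ = F·x = [0, 3]
P̄ = F·P·Fᵀ + Q = [26 -28; -28 37]
S = H·P̄·Hᵀ + R = [102]
K = P̄·Hᵀ·S⁻¹ = [16/51; -55/102]
x' − x̄ = [128/51, -220/51] = K·y
y = (KᵀK)⁻¹·Kᵀ·(x' − x̄) = [8]
z = y + H·x̄ = [8] + [-9] = [-1]

z = [-1]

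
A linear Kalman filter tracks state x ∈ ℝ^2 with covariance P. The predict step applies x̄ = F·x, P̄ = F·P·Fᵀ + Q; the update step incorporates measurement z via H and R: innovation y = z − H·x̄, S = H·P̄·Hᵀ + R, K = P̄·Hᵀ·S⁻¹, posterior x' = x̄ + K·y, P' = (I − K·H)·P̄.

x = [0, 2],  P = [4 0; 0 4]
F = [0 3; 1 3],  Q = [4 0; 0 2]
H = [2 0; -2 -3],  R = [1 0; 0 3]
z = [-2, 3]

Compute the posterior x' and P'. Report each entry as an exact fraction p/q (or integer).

x̄ = F·x = [6, 6]
P̄ = F·P·Fᵀ + Q = [40 36; 36 42]
y = z − H·x̄ = [-14, 33]
S = H·P̄·Hᵀ + R = [161 -376; -376 973]
K = P̄·Hᵀ·S⁻¹ = [7152/15277 -188/15277; -4392/15277 -4806/15277]
x' = x̄ + K·y = [-14670/15277, -5448/15277]
P' = (I − K·H)·P̄ = [3576/15277 -2196/15277; -2196/15277 6270/15277]

x' = [-14670/15277, -5448/15277]
P' = [3576/15277 -2196/15277; -2196/15277 6270/15277]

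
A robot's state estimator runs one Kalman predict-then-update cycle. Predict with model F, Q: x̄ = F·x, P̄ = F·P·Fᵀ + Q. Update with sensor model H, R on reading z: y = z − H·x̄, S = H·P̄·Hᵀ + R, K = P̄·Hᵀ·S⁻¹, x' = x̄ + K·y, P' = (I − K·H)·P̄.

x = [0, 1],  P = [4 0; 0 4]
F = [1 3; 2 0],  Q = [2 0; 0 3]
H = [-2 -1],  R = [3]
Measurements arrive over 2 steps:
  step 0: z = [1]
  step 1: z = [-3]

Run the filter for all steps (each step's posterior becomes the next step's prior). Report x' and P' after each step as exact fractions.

step 0: x' = [11/111, -245/222], P' = [430/111 -722/111; -722/111 2993/222]
step 1: x' = [29881/13826, -9910/6913], P' = [101807/27652 -155299/27652; -155299/27652 295925/27652]

step 0: x̄ = F·x = [3, 0]
step 0: P̄ = F·P·Fᵀ + Q = [42 8; 8 19]
step 0: y = z − H·x̄ = [7]
step 0: S = H·P̄·Hᵀ + R = [222]
step 0: K = P̄·Hᵀ·S⁻¹ = [-46/111; -35/222]
step 0: x' = x̄ + K·y = [11/111, -245/222]
step 0: P' = (I − K·H)·P̄ = [430/111 -722/111; -722/111 2993/222]
step 1: x̄ = F·x = [-713/222, 22/111]
step 1: P̄ = F·P·Fᵀ + Q = [19577/222 -3472/111; -3472/111 2053/111]
step 1: y = z − H·x̄ = [-1024/111]
step 1: S = H·P̄·Hᵀ + R = [27652/111]
step 1: K = P̄·Hᵀ·S⁻¹ = [-16105/27652; 4891/27652]
step 1: x' = x̄ + K·y = [29881/13826, -9910/6913]
step 1: P' = (I − K·H)·P̄ = [101807/27652 -155299/27652; -155299/27652 295925/27652]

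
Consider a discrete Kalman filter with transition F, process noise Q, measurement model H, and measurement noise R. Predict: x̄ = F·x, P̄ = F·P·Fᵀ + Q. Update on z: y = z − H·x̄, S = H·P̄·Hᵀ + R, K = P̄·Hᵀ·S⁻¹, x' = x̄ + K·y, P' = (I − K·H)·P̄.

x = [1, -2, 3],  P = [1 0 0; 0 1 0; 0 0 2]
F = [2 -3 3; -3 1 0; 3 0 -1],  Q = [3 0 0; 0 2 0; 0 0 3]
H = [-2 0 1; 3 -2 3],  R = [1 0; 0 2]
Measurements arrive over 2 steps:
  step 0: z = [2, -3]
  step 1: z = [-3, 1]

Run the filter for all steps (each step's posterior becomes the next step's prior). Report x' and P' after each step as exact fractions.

step 0: x̄ = F·x = [17, -5, 0]
step 0: P̄ = F·P·Fᵀ + Q = [34 -9 0; -9 12 -9; 0 -9 14]
step 0: y = z − H·x̄ = [36, -64]
step 0: S = H·P̄·Hᵀ + R = [151 -180; -180 698]
step 0: K = P̄·Hᵀ·S⁻¹ = [-12932/36499 2940/36499; -3879/36499 -5079/36499; 10286/36499 5790/36499]
step 0: x' = x̄ + K·y = [-33229/36499, 2917/36499, -264/36499]
step 0: P' = (I − K·H)·P̄ = [8790/36499 17217/36499 4648/36499; 17217/36499 76737/36499 30555/36499; 4648/36499 30555/36499 19582/36499]
step 1: x̄ = F·x = [-76001/36499, 908/323, -99423/36499]
step 1: P̄ = F·P·Fᵀ + Q = [310710/36499 -387/323 -36758/36499; -387/323 1111/323 -390/323; -36758/36499 -390/323 180301/36499]
step 1: y = z − H·x̄ = [-162076/36499, 767979/36499]
step 1: S = H·P̄·Hᵀ + R = [1606672/36499 -1299867/36499; -1299867/36499 5386237/36499]
step 1: K = P̄·Hᵀ·S⁻¹ = [-12948904/38161385 3317526/38161385; -11919441/190806925 -21102256/190806925; 55931648/190806925 31875393/190806925]
step 1: x' = x̄ + K·y = [47842227/38161385, 145300408/190806925, -97431224/190806925]
step 1: P' = (I − K·H)·P̄ = [1741166/7632277 16435353/38161385 4462756/38161385; 16435353/38161385 373018537/190806925 152434089/190806925; 4462756/38161385 152434089/190806925 100559208/190806925]

step 0: x' = [-33229/36499, 2917/36499, -264/36499], P' = [8790/36499 17217/36499 4648/36499; 17217/36499 76737/36499 30555/36499; 4648/36499 30555/36499 19582/36499]
step 1: x' = [47842227/38161385, 145300408/190806925, -97431224/190806925], P' = [1741166/7632277 16435353/38161385 4462756/38161385; 16435353/38161385 373018537/190806925 152434089/190806925; 4462756/38161385 152434089/190806925 100559208/190806925]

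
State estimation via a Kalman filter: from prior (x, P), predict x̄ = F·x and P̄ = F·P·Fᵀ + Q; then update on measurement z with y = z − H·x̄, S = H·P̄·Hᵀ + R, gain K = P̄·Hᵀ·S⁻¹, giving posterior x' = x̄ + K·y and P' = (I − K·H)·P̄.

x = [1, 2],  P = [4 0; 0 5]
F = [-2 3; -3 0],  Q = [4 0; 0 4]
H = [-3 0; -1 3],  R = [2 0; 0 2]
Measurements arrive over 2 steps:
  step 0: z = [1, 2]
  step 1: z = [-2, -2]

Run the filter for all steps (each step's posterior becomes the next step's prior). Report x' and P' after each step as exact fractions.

step 0: x' = [-13141/41420, 1086/2071], P' = [9173/41420 153/2071; 153/2071 508/2071]
step 1: x' = [48431877/66385775, -25190847/66385775], P' = [14217044/66385775 4622616/66385775; 4622616/66385775 15721874/66385775]

step 0: x̄ = F·x = [4, -3]
step 0: P̄ = F·P·Fᵀ + Q = [65 24; 24 40]
step 0: y = z − H·x̄ = [13, 15]
step 0: S = H·P̄·Hᵀ + R = [587 -21; -21 283]
step 0: K = P̄·Hᵀ·S⁻¹ = [-27519/82840 7/82840; -459/4142 1371/4142]
step 0: x' = x̄ + K·y = [-13141/41420, 1086/2071]
step 0: P' = (I − K·H)·P̄ = [9173/41420 153/2071; 153/2071 508/2071]
step 1: x̄ = F·x = [45721/20710, 39423/41420]
step 1: P̄ = F·P·Fᵀ + Q = [64273/10355 13749/20710; 13749/20710 248237/41420]
step 1: y = z − H·x̄ = [95743/20710, -109667/41420]
step 1: S = H·P̄·Hᵀ + R = [599167/10355 261897/20710; 261897/20710 2409077/41420]
step 1: K = P̄·Hᵀ·S⁻¹ = [-21325566/66385775 -174598/66385775; -6933924/66385775 21271503/66385775]
step 1: x' = x̄ + K·y = [48431877/66385775, -25190847/66385775]
step 1: P' = (I − K·H)·P̄ = [14217044/66385775 4622616/66385775; 4622616/66385775 15721874/66385775]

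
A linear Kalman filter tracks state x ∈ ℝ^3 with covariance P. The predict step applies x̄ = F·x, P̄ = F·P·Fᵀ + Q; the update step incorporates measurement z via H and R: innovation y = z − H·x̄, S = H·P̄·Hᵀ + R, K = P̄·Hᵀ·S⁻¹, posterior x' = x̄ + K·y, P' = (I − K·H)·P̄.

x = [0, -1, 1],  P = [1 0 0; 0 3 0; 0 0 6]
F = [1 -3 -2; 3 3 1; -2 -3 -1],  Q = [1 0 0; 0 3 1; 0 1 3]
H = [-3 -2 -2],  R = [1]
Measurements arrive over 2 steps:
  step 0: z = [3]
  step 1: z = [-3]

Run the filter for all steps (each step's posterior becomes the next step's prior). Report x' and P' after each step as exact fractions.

step 0: x̄ = F·x = [1, -2, 2]
step 0: P̄ = F·P·Fᵀ + Q = [53 -36 37; -36 45 -38; 37 -38 40]
step 0: y = z − H·x̄ = [6]
step 0: S = H·P̄·Hᵀ + R = [526]
step 0: K = P̄·Hᵀ·S⁻¹ = [-161/526; 47/263; -115/526]
step 0: x' = x̄ + K·y = [-220/263, -244/263, 181/263]
step 0: P' = (I − K·H)·P̄ = [1957/526 -1901/263 947/526; -1901/263 7417/263 -4589/263; 947/526 -4589/263 7815/526]
step 1: x̄ = F·x = [150/263, -1211/263, 991/263]
step 1: P̄ = F·P·Fᵀ + Q = [76137/526 -21293/263 54055/526; -21293/263 21345/263 -22587/263; 54055/526 -22587/263 53823/526]
step 1: y = z − H·x̄ = [-779/263]
step 1: S = H·P̄·Hᵀ + R = [848047/526]
step 1: K = P̄·Hᵀ·S⁻¹ = [-251349/848047; 132726/848047; -179463/848047]
step 1: x' = x̄ + K·y = [1228167/848047, -4298017/848047, 3727058/848047]
step 1: P' = (I − K·H)·P̄ = [2645313/848047 -5236468/848047 1394173/848047; -5236468/848047 35336379/848047 -27548040/848047; 1394173/848047 -27548040/848047 25546512/848047]

step 0: x' = [-220/263, -244/263, 181/263], P' = [1957/526 -1901/263 947/526; -1901/263 7417/263 -4589/263; 947/526 -4589/263 7815/526]
step 1: x' = [1228167/848047, -4298017/848047, 3727058/848047], P' = [2645313/848047 -5236468/848047 1394173/848047; -5236468/848047 35336379/848047 -27548040/848047; 1394173/848047 -27548040/848047 25546512/848047]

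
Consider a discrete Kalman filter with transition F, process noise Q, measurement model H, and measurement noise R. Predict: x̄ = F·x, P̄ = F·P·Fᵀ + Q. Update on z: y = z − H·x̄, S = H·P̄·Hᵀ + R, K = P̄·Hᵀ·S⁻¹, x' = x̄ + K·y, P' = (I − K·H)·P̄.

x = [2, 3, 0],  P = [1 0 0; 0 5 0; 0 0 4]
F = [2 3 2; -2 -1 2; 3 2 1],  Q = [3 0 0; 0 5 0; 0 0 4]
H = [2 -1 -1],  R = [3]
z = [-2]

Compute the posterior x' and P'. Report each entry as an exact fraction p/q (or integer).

x' = [-79/162, -245/81, 587/162]
P' = [1991/162 1087/81 1523/162; 1087/81 2038/81 178/81; 1523/162 178/81 2513/162]

x̄ = F·x = [13, -7, 12]
P̄ = F·P·Fᵀ + Q = [68 -3 44; -3 30 -8; 44 -8 37]
y = z − H·x̄ = [-23]
S = H·P̄·Hᵀ + R = [162]
K = P̄·Hᵀ·S⁻¹ = [95/162; -14/81; 59/162]
x' = x̄ + K·y = [-79/162, -245/81, 587/162]
P' = (I − K·H)·P̄ = [1991/162 1087/81 1523/162; 1087/81 2038/81 178/81; 1523/162 178/81 2513/162]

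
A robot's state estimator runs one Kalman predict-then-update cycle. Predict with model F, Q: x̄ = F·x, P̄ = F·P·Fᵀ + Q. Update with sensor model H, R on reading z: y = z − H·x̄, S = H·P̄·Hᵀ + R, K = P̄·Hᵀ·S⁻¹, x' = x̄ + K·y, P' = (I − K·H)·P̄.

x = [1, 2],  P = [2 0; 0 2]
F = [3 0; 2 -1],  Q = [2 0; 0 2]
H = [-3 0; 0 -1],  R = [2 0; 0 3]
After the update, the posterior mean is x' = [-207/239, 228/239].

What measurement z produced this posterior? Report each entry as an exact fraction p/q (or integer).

x̄ = F·x = [3, 0]
P̄ = F·P·Fᵀ + Q = [20 12; 12 12]
S = H·P̄·Hᵀ + R = [182 36; 36 15]
K = P̄·Hᵀ·S⁻¹ = [-78/239 -4/239; -18/239 -148/239]
x' − x̄ = [-924/239, 228/239] = K·y
y = (KᵀK)⁻¹·Kᵀ·(x' − x̄) = [12, -3]
z = y + H·x̄ = [12, -3] + [-9, 0] = [3, -3]

z = [3, -3]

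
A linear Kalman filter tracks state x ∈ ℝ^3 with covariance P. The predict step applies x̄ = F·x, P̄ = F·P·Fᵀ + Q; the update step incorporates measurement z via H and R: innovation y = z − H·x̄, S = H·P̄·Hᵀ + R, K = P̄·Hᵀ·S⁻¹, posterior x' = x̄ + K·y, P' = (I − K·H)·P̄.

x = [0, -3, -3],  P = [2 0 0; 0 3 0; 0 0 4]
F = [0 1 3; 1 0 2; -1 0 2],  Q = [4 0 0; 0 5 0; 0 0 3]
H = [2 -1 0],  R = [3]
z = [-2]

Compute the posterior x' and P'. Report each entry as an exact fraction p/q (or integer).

x' = [-116/51, -106/51, -2/3]
P' = [271/51 449/51 10/3; 449/51 1721/102 17/3; 10/3 17/3 29/3]

x̄ = F·x = [-12, -6, -6]
P̄ = F·P·Fᵀ + Q = [43 24 24; 24 23 14; 24 14 21]
y = z − H·x̄ = [16]
S = H·P̄·Hᵀ + R = [102]
K = P̄·Hᵀ·S⁻¹ = [31/51; 25/102; 1/3]
x' = x̄ + K·y = [-116/51, -106/51, -2/3]
P' = (I − K·H)·P̄ = [271/51 449/51 10/3; 449/51 1721/102 17/3; 10/3 17/3 29/3]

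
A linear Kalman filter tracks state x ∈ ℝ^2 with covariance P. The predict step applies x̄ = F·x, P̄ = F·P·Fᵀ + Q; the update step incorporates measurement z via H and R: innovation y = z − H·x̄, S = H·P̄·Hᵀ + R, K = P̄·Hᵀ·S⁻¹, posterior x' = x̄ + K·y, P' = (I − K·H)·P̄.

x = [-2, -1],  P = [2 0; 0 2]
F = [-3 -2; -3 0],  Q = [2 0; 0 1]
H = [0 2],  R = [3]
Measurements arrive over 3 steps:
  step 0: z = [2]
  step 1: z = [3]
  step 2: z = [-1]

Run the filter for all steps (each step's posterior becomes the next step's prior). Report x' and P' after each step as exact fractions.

step 0: x' = [272/79, 94/79], P' = [916/79 54/79; 54/79 57/79]
step 1: x' = [-20708/33529, 47490/33529], P' = [220754/33529 25704/33529; 25704/33529 24969/33529]
step 2: x' = [-28167468/8181847, -3854258/8181847], P' = [53964824/8181847 6423030/8181847; 6423030/8181847 6060945/8181847]

step 0: x̄ = F·x = [8, 6]
step 0: P̄ = F·P·Fᵀ + Q = [28 18; 18 19]
step 0: y = z − H·x̄ = [-10]
step 0: S = H·P̄·Hᵀ + R = [79]
step 0: K = P̄·Hᵀ·S⁻¹ = [36/79; 38/79]
step 0: x' = x̄ + K·y = [272/79, 94/79]
step 0: P' = (I − K·H)·P̄ = [916/79 54/79; 54/79 57/79]
step 1: x̄ = F·x = [-1004/79, -816/79]
step 1: P̄ = F·P·Fᵀ + Q = [9278/79 8568/79; 8568/79 8323/79]
step 1: y = z − H·x̄ = [1869/79]
step 1: S = H·P̄·Hᵀ + R = [33529/79]
step 1: K = P̄·Hᵀ·S⁻¹ = [17136/33529; 16646/33529]
step 1: x' = x̄ + K·y = [-20708/33529, 47490/33529]
step 1: P' = (I − K·H)·P̄ = [220754/33529 25704/33529; 25704/33529 24969/33529]
step 2: x̄ = F·x = [-32856/33529, 62124/33529]
step 2: P̄ = F·P·Fᵀ + Q = [2462168/33529 2141010/33529; 2141010/33529 2020315/33529]
step 2: y = z − H·x̄ = [-157777/33529]
step 2: S = H·P̄·Hᵀ + R = [8181847/33529]
step 2: K = P̄·Hᵀ·S⁻¹ = [4282020/8181847; 4040630/8181847]
step 2: x' = x̄ + K·y = [-28167468/8181847, -3854258/8181847]
step 2: P' = (I − K·H)·P̄ = [53964824/8181847 6423030/8181847; 6423030/8181847 6060945/8181847]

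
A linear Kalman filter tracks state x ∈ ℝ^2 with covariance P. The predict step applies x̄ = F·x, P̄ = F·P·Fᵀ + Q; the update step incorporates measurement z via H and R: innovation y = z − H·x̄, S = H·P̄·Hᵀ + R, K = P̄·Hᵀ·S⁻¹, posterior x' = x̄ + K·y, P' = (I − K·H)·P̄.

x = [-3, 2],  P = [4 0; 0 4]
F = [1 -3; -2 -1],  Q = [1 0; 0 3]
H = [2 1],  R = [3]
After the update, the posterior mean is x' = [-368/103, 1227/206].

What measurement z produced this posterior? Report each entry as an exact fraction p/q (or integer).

x̄ = F·x = [-9, 4]
P̄ = F·P·Fᵀ + Q = [41 4; 4 23]
S = H·P̄·Hᵀ + R = [206]
K = P̄·Hᵀ·S⁻¹ = [43/103; 31/206]
x' − x̄ = [559/103, 403/206] = K·y
y = (KᵀK)⁻¹·Kᵀ·(x' − x̄) = [13]
z = y + H·x̄ = [13] + [-14] = [-1]

z = [-1]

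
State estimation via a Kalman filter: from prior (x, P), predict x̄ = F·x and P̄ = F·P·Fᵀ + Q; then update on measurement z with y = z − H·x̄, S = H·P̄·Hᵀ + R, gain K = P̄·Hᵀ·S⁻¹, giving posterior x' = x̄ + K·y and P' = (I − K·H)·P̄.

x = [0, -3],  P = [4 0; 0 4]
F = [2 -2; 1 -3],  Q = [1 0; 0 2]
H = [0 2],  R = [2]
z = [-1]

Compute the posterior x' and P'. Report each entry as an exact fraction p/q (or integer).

x' = [-98/85, -33/85]
P' = [757/85 32/85; 32/85 42/85]

x̄ = F·x = [6, 9]
P̄ = F·P·Fᵀ + Q = [33 32; 32 42]
y = z − H·x̄ = [-19]
S = H·P̄·Hᵀ + R = [170]
K = P̄·Hᵀ·S⁻¹ = [32/85; 42/85]
x' = x̄ + K·y = [-98/85, -33/85]
P' = (I − K·H)·P̄ = [757/85 32/85; 32/85 42/85]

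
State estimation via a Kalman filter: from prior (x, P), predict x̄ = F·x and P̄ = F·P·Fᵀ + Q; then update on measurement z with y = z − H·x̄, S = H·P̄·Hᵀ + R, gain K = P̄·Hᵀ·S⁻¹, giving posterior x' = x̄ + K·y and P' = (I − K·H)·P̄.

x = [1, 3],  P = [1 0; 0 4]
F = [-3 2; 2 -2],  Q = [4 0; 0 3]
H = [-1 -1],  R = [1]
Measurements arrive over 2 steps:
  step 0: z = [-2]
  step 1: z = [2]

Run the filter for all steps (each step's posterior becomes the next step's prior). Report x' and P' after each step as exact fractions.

step 0: x' = [16/3, -11/3], P' = [212/9 -205/9; -205/9 206/9]
step 1: x' = [-755/71, 1211/142], P' = [8723/71 -16905/142; -16905/142 33003/284]

step 0: x̄ = F·x = [3, -4]
step 0: P̄ = F·P·Fᵀ + Q = [29 -22; -22 23]
step 0: y = z − H·x̄ = [-3]
step 0: S = H·P̄·Hᵀ + R = [9]
step 0: K = P̄·Hᵀ·S⁻¹ = [-7/9; -1/9]
step 0: x' = x̄ + K·y = [16/3, -11/3]
step 0: P' = (I − K·H)·P̄ = [212/9 -205/9; -205/9 206/9]
step 1: x̄ = F·x = [-70/3, 18]
step 1: P̄ = F·P·Fᵀ + Q = [5228/9 -1382/3; -1382/3 371]
step 1: y = z − H·x̄ = [-10/3]
step 1: S = H·P̄·Hᵀ + R = [284/9]
step 1: K = P̄·Hᵀ·S⁻¹ = [-541/142; 807/284]
step 1: x' = x̄ + K·y = [-755/71, 1211/142]
step 1: P' = (I − K·H)·P̄ = [8723/71 -16905/142; -16905/142 33003/284]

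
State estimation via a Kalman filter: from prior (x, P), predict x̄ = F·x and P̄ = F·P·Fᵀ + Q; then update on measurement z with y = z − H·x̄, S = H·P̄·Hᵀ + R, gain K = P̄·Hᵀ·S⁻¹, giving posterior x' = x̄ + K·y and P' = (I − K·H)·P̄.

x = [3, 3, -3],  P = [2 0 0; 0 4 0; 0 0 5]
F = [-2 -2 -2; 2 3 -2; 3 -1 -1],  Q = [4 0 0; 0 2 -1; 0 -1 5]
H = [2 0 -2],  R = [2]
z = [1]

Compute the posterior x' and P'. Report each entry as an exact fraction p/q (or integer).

x̄ = F·x = [-6, 21, 9]
P̄ = F·P·Fᵀ + Q = [48 -12 6; -12 66 9; 6 9 32]
y = z − H·x̄ = [31]
S = H·P̄·Hᵀ + R = [274]
K = P̄·Hᵀ·S⁻¹ = [42/137; -21/137; -26/137]
x' = x̄ + K·y = [480/137, 2226/137, 427/137]
P' = (I − K·H)·P̄ = [3048/137 120/137 3006/137; 120/137 8160/137 141/137; 3006/137 141/137 3032/137]

x' = [480/137, 2226/137, 427/137]
P' = [3048/137 120/137 3006/137; 120/137 8160/137 141/137; 3006/137 141/137 3032/137]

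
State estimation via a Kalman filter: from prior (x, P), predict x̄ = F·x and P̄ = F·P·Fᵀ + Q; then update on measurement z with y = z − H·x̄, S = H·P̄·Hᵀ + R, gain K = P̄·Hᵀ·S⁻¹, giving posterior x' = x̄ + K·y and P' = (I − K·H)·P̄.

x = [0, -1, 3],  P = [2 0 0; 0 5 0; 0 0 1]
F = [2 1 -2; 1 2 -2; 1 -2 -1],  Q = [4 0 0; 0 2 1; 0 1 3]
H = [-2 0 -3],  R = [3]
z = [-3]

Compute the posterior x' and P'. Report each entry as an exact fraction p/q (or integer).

x' = [-437/91, -788/91, 161/39]
P' = [1611/91 1728/91 -152/13; 1728/91 2521/91 -165/13; -152/13 -165/13 314/39]

x̄ = F·x = [-7, -8, -1]
P̄ = F·P·Fᵀ + Q = [21 18 -4; 18 28 -15; -4 -15 26]
y = z − H·x̄ = [-20]
S = H·P̄·Hᵀ + R = [273]
K = P̄·Hᵀ·S⁻¹ = [-10/91; 3/91; -10/39]
x' = x̄ + K·y = [-437/91, -788/91, 161/39]
P' = (I − K·H)·P̄ = [1611/91 1728/91 -152/13; 1728/91 2521/91 -165/13; -152/13 -165/13 314/39]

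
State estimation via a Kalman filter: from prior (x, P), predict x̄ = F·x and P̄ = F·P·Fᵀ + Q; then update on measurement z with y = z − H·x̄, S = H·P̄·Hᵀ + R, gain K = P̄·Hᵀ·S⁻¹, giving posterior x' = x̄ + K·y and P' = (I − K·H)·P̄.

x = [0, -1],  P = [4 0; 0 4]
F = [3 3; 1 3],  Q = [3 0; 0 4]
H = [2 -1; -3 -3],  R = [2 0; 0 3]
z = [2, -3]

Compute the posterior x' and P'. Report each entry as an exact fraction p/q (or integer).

x' = [7059/7084, -13/1771]
P' = [3561/14168 -243/1771; -243/1771 628/1771]

x̄ = F·x = [-3, -3]
P̄ = F·P·Fᵀ + Q = [75 48; 48 44]
y = z − H·x̄ = [5, -21]
S = H·P̄·Hᵀ + R = [154 -462; -462 1938]
K = P̄·Hᵀ·S⁻¹ = [4533/14168 -21/184; -557/1771 -5/23]
x' = x̄ + K·y = [7059/7084, -13/1771]
P' = (I − K·H)·P̄ = [3561/14168 -243/1771; -243/1771 628/1771]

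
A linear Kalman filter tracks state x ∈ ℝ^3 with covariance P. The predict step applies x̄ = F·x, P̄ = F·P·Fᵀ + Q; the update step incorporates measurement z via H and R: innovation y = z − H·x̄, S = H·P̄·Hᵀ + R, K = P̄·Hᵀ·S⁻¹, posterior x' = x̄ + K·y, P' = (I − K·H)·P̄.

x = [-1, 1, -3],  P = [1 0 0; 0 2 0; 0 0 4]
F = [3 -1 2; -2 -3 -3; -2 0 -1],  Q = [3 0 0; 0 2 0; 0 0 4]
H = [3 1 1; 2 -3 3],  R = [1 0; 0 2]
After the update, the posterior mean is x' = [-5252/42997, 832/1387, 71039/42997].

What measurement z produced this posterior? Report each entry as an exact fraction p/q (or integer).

z = [2, 3]

x̄ = F·x = [-10, 8, 5]
P̄ = F·P·Fᵀ + Q = [30 -24 -14; -24 60 16; -14 16 12]
S = H·P̄·Hᵀ + R = [147 50; 50 602]
K = P̄·Hᵀ·S⁻¹ = [13402/42997 5315/42997; 184/1387 -430/1387; -3214/42997 -2590/42997]
x' − x̄ = [424718/42997, -10264/1387, -143946/42997] = K·y
y = (KᵀK)⁻¹·Kᵀ·(x' − x̄) = [19, 32]
z = y + H·x̄ = [19, 32] + [-17, -29] = [2, 3]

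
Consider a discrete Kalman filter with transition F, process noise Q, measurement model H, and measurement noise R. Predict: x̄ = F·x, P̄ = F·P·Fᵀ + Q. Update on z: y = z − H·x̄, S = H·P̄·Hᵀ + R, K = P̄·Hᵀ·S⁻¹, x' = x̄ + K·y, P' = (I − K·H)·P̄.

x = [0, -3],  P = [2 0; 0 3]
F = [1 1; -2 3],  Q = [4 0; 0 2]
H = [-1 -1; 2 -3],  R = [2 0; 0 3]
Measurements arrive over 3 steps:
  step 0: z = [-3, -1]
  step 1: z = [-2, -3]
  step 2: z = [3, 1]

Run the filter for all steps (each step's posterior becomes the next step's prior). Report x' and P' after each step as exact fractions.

step 0: x' = [5221/4246, 4993/4246], P' = [3261/4246 1401/4246; 1401/4246 1805/4246]
step 1: x' = [1015076/1267235, 1853038/1267235], P' = [908688/1267235 368724/1267235; 368724/1267235 491882/1267235]
step 2: x' = [-18294403/21027559, -854041/978026], P' = [195072438/273358267 1837440/6357169; 1837440/6357169 2459893/6357169]

step 0: x̄ = F·x = [-3, -9]
step 0: P̄ = F·P·Fᵀ + Q = [9 5; 5 37]
step 0: y = z − H·x̄ = [-15, -22]
step 0: S = H·P̄·Hᵀ + R = [58 98; 98 312]
step 0: K = P̄·Hᵀ·S⁻¹ = [-2331/4246 773/4246; -1603/4246 -871/4246]
step 0: x' = x̄ + K·y = [5221/4246, 4993/4246]
step 0: P' = (I − K·H)·P̄ = [3261/4246 1401/4246; 1401/4246 1805/4246]
step 1: x̄ = F·x = [5107/2123, 4537/4246]
step 1: P̄ = F·P·Fᵀ + Q = [12426/2123 147/2123; 147/2123 20969/4246]
step 1: y = z − H·x̄ = [569/386, -19555/4246]
step 1: S = H·P̄·Hᵀ + R = [4991/386 1227/386; 1227/386 297339/4246]
step 1: K = P̄·Hᵀ·S⁻¹ = [-638706/1267235 237068/1267235; -430303/1267235 -246066/1267235]
step 1: x' = x̄ + K·y = [1015076/1267235, 1853038/1267235]
step 1: P' = (I − K·H)·P̄ = [908688/1267235 368724/1267235; 368724/1267235 491882/1267235]
step 2: x̄ = F·x = [2868114/1267235, 3528962/1267235]
step 2: P̄ = F·P·Fᵀ + Q = [7206958/1267235 26994/1267235; 26994/1267235 6171472/1267235]
step 2: y = z − H·x̄ = [10198781/1267235, 6117893/1267235]
step 2: S = H·P̄·Hᵀ + R = [15966888/1267235 4127494/1267235; 4127494/1267235 87848857/1267235]
step 2: K = P̄·Hᵀ·S⁻¹ = [-137041179/273358267 7291196/39051181; -4297333/12714338 -176419/908167]
step 2: x' = x̄ + K·y = [-18294403/21027559, -854041/978026]
step 2: P' = (I − K·H)·P̄ = [195072438/273358267 1837440/6357169; 1837440/6357169 2459893/6357169]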